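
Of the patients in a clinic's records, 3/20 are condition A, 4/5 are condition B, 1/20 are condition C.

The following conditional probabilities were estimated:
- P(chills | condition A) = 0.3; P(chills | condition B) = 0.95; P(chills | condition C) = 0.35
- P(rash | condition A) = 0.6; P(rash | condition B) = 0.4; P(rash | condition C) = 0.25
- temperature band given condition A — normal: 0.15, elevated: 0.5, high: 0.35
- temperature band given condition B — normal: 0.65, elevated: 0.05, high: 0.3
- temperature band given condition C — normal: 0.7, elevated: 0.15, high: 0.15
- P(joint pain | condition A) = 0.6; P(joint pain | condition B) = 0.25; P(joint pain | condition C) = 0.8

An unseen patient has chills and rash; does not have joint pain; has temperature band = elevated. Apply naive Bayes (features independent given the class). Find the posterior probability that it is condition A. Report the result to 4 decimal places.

condition A: 0.15 × 0.3 × 0.6 × 0.5 × (1−0.6) = 0.0054
condition B: 0.8 × 0.95 × 0.4 × 0.05 × (1−0.25) = 0.0114
condition C: 0.05 × 0.35 × 0.25 × 0.15 × (1−0.8) = 0.00013125
P(condition A | x) = 0.0054 / 0.01693125 ≈ 0.3189

0.3189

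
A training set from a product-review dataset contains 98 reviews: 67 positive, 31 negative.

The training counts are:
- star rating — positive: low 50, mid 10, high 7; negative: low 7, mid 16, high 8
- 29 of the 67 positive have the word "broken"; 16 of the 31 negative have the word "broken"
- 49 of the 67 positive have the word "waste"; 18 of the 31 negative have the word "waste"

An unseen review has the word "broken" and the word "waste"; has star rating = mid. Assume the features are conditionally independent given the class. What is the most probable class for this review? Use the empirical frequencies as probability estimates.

negative

positive: (67/98) × (10/67) × (29/67) × (49/67) ≈ 0.0323012
negative: (31/98) × (16/31) × (16/31) × (18/31) ≈ 0.0489286
Highest score → negative.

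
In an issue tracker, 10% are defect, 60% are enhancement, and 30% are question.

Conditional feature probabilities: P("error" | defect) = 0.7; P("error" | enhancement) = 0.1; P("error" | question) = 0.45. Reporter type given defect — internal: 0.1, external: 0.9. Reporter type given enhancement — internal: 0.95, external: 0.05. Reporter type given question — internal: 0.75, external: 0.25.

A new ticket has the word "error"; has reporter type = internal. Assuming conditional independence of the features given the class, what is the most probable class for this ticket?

defect: 0.1 × 0.7 × 0.1 = 0.007
enhancement: 0.6 × 0.1 × 0.95 = 0.057
question: 0.3 × 0.45 × 0.75 = 0.10125
Highest score → question.

question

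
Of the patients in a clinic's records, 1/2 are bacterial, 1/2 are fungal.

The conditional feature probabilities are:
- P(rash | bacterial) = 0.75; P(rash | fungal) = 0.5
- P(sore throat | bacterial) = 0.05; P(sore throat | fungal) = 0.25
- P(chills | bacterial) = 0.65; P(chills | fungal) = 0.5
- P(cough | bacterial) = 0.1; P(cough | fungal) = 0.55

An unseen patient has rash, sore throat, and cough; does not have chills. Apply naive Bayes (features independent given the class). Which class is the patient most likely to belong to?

bacterial: 0.5 × 0.75 × 0.05 × (1−0.65) × 0.1 = 0.00065625
fungal: 0.5 × 0.5 × 0.25 × (1−0.5) × 0.55 = 0.0171875
Highest score → fungal.

fungal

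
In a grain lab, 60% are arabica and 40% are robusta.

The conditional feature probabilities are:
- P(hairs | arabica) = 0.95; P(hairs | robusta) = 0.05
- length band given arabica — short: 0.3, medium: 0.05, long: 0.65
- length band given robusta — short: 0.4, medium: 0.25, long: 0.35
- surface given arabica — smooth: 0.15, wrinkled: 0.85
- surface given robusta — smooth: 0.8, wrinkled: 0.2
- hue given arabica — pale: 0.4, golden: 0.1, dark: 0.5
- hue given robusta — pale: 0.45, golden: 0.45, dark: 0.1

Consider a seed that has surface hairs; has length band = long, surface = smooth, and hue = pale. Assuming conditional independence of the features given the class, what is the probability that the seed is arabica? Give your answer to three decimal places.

0.898

arabica: 0.6 × 0.95 × 0.65 × 0.15 × 0.4 = 0.02223
robusta: 0.4 × 0.05 × 0.35 × 0.8 × 0.45 = 0.00252
P(arabica | x) = 0.02223 / 0.02475 ≈ 0.898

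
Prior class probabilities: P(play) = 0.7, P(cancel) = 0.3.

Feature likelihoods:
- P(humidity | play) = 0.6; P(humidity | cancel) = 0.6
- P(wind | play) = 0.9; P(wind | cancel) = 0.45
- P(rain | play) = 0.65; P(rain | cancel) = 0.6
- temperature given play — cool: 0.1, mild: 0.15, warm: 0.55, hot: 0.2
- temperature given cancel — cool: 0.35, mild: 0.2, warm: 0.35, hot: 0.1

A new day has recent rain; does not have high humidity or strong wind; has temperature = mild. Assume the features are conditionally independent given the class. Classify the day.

play: 0.7 × (1−0.6) × (1−0.9) × 0.65 × 0.15 = 0.00273
cancel: 0.3 × (1−0.6) × (1−0.45) × 0.6 × 0.2 = 0.00792
Highest score → cancel.

cancel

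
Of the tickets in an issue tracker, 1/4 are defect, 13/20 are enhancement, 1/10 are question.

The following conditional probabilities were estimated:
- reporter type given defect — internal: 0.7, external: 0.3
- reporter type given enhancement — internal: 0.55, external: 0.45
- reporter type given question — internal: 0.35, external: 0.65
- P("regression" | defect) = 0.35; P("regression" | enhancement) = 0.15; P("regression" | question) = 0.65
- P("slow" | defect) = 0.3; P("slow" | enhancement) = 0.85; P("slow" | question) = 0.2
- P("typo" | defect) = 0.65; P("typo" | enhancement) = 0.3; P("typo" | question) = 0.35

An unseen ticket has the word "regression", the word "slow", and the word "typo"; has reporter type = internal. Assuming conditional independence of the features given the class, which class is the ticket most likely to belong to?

enhancement

defect: 0.25 × 0.7 × 0.35 × 0.3 × 0.65 = 0.01194375
enhancement: 0.65 × 0.55 × 0.15 × 0.85 × 0.3 = 0.013674375
question: 0.1 × 0.35 × 0.65 × 0.2 × 0.35 = 0.0015925
Highest score → enhancement.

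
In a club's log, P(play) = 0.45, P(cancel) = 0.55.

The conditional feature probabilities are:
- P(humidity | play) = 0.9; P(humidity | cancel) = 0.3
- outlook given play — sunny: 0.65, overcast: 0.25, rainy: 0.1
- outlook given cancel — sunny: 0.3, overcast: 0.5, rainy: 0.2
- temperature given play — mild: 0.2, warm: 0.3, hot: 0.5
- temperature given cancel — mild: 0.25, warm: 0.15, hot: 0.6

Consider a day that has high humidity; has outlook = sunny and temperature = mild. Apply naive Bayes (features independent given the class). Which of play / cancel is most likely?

play: 0.45 × 0.9 × 0.65 × 0.2 = 0.05265
cancel: 0.55 × 0.3 × 0.3 × 0.25 = 0.012375
Highest score → play.

play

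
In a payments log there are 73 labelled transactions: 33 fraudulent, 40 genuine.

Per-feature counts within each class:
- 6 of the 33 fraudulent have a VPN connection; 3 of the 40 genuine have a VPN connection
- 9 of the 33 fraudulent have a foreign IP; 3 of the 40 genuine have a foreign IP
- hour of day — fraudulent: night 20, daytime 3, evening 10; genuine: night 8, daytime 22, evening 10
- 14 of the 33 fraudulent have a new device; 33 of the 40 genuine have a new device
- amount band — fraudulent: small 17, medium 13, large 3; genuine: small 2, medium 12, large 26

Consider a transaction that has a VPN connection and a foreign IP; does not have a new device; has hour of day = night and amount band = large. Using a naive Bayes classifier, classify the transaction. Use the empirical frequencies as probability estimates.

fraudulent: (33/73) × (6/33) × (9/33) × (20/33) × (19/33) × (3/33) ≈ 0.000711083
genuine: (40/73) × (3/40) × (3/40) × (8/40) × (7/40) × (26/40) ≈ 0.0000701199
Highest score → fraudulent.

fraudulent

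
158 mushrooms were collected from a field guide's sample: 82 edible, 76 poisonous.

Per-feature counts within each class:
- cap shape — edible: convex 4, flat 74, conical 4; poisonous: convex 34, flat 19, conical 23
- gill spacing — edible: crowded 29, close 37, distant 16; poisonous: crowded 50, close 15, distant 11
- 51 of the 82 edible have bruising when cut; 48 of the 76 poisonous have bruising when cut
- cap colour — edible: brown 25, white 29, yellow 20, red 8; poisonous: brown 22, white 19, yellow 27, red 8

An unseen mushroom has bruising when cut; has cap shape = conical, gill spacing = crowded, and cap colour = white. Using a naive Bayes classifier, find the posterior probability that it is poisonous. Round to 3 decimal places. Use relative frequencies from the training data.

0.885

edible: (82/158) × (4/82) × (29/82) × (51/82) × (29/82) ≈ 0.00196937
poisonous: (76/158) × (23/76) × (50/76) × (48/76) × (19/76) ≈ 0.0151215
P(poisonous | x) = 0.0151215 / 0.01709087 ≈ 0.885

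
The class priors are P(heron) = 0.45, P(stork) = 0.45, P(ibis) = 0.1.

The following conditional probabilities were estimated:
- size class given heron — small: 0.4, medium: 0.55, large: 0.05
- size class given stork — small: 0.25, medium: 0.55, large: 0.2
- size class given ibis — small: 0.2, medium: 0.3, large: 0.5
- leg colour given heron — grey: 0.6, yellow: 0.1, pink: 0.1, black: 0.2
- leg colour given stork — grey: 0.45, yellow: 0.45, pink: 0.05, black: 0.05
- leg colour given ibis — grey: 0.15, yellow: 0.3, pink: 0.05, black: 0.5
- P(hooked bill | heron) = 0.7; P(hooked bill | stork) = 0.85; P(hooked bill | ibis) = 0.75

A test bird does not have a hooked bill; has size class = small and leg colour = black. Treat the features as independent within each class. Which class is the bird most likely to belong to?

heron: 0.45 × 0.4 × 0.2 × (1−0.7) = 0.0108
stork: 0.45 × 0.25 × 0.05 × (1−0.85) = 0.00084375
ibis: 0.1 × 0.2 × 0.5 × (1−0.75) = 0.0025
Highest score → heron.

heron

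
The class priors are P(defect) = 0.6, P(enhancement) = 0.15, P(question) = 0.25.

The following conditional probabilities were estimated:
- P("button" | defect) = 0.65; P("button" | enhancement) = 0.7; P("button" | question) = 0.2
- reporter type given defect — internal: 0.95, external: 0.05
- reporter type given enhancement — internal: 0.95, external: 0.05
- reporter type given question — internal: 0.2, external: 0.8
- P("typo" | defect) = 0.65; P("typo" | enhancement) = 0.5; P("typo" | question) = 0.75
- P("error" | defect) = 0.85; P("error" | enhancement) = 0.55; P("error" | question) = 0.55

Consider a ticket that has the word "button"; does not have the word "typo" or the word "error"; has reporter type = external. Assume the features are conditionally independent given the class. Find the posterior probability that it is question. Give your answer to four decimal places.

defect: 0.6 × 0.65 × 0.05 × (1−0.65) × (1−0.85) = 0.00102375
enhancement: 0.15 × 0.7 × 0.05 × (1−0.5) × (1−0.55) = 0.00118125
question: 0.25 × 0.2 × 0.8 × (1−0.75) × (1−0.55) = 0.0045
P(question | x) = 0.0045 / 0.006705 ≈ 0.6711

0.6711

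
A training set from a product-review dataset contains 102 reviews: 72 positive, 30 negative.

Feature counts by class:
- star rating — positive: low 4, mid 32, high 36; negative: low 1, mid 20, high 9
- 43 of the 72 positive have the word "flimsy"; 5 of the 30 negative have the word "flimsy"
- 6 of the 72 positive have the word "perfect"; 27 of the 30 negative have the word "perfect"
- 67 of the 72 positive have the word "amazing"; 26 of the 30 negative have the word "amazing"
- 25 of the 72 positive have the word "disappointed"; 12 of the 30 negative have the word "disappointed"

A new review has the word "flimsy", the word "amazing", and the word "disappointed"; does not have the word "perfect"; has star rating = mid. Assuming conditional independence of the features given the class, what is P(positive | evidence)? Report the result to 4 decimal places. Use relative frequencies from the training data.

positive: (72/102) × (32/72) × (43/72) × (66/72) × (67/72) × (25/72) ≈ 0.0554941
negative: (30/102) × (20/30) × (5/30) × (3/30) × (26/30) × (12/30) ≈ 0.0011329
P(positive | x) = 0.0554941 / 0.056627 ≈ 0.9800

0.9800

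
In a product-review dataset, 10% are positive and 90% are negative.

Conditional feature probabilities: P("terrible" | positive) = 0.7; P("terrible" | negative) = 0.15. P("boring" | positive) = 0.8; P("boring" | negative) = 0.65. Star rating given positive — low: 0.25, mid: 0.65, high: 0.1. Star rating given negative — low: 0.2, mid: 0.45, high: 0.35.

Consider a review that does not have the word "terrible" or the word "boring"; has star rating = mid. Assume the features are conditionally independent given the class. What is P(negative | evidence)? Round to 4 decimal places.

0.9686

positive: 0.1 × (1−0.7) × (1−0.8) × 0.65 = 0.0039
negative: 0.9 × (1−0.15) × (1−0.65) × 0.45 = 0.1204875
P(negative | x) = 0.1204875 / 0.1243875 ≈ 0.9686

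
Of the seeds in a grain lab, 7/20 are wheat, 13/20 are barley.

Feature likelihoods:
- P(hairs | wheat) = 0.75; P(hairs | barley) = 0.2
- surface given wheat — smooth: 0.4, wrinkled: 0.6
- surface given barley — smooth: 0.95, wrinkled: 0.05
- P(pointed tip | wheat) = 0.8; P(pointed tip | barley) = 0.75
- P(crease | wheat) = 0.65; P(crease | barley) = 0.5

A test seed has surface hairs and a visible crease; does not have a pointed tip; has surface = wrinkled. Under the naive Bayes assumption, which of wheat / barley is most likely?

wheat

wheat: 0.35 × 0.75 × 0.6 × (1−0.8) × 0.65 = 0.020475
barley: 0.65 × 0.2 × 0.05 × (1−0.75) × 0.5 = 0.0008125
Highest score → wheat.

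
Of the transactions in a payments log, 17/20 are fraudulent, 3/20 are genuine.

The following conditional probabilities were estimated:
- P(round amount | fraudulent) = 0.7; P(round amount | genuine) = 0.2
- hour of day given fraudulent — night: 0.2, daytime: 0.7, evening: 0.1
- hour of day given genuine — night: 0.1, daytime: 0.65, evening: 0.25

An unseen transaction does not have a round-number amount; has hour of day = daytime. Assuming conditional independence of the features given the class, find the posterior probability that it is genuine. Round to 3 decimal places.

fraudulent: 0.85 × (1−0.7) × 0.7 = 0.1785
genuine: 0.15 × (1−0.2) × 0.65 = 0.078
P(genuine | x) = 0.078 / 0.2565 ≈ 0.304

0.304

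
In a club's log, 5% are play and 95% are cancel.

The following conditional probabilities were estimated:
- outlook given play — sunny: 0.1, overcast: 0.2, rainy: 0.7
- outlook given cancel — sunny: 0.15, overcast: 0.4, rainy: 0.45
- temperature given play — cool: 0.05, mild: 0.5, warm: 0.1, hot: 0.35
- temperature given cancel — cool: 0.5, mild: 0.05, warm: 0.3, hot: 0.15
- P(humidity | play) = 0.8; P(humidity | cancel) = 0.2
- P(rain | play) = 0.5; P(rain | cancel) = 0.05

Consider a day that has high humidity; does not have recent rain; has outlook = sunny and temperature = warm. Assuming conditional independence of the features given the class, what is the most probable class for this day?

play: 0.05 × 0.1 × 0.1 × 0.8 × (1−0.5) = 0.0002
cancel: 0.95 × 0.15 × 0.3 × 0.2 × (1−0.05) = 0.0081225
Highest score → cancel.

cancel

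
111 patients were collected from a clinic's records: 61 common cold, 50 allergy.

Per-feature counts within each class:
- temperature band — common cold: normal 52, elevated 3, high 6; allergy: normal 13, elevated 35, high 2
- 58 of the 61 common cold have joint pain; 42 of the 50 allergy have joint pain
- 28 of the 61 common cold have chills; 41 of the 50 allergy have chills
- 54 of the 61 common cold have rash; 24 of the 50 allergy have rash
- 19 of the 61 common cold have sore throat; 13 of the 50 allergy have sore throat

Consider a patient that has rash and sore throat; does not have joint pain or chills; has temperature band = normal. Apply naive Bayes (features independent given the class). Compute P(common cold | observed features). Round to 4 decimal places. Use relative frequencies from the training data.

common cold: (61/111) × (52/61) × (3/61) × (33/61) × (54/61) × (19/61) ≈ 0.00343672
allergy: (50/111) × (13/50) × (8/50) × (9/50) × (24/50) × (13/50) ≈ 0.000420947
P(common cold | x) = 0.00343672 / 0.003857667 ≈ 0.8909

0.8909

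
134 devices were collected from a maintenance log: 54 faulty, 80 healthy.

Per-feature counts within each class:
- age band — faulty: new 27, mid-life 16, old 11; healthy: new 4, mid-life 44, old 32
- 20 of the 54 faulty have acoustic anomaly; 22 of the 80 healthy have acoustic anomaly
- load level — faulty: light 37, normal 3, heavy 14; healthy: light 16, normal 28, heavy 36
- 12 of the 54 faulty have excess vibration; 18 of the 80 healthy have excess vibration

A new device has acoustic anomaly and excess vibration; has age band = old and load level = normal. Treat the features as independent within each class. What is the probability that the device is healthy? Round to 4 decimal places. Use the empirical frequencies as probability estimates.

0.9323

faulty: (54/134) × (11/54) × (20/54) × (3/54) × (12/54) ≈ 0.000375352
healthy: (80/134) × (32/80) × (22/80) × (28/80) × (18/80) ≈ 0.00517164
P(healthy | x) = 0.00517164 / 0.005546992 ≈ 0.9323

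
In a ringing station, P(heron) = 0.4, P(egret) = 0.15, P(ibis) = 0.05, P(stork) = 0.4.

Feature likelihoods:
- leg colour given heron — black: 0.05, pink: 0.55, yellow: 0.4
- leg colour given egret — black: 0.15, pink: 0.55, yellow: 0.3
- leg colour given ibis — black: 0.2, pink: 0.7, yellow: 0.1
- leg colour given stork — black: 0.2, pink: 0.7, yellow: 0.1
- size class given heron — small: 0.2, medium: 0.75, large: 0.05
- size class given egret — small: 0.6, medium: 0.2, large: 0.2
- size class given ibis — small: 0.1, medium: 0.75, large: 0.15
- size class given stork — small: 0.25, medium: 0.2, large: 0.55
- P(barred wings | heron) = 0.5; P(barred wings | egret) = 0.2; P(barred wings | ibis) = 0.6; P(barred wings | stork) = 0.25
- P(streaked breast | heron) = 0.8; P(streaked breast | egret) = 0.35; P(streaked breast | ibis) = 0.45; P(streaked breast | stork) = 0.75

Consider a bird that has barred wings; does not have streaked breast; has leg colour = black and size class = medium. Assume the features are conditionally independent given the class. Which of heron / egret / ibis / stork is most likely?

heron: 0.4 × 0.05 × 0.75 × 0.5 × (1−0.8) = 0.0015
egret: 0.15 × 0.15 × 0.2 × 0.2 × (1−0.35) = 0.000585
ibis: 0.05 × 0.2 × 0.75 × 0.6 × (1−0.45) = 0.002475
stork: 0.4 × 0.2 × 0.2 × 0.25 × (1−0.75) = 0.001
Highest score → ibis.

ibis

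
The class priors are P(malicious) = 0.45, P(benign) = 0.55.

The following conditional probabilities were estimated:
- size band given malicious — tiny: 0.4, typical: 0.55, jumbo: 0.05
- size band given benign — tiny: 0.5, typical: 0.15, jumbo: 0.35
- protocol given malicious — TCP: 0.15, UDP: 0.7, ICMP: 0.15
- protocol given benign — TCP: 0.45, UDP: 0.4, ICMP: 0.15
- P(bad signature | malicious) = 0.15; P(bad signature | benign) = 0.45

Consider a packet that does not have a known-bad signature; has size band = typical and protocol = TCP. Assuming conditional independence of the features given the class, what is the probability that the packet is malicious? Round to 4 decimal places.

0.6071

malicious: 0.45 × 0.55 × 0.15 × (1−0.15) = 0.03155625
benign: 0.55 × 0.15 × 0.45 × (1−0.45) = 0.02041875
P(malicious | x) = 0.03155625 / 0.051975 ≈ 0.6071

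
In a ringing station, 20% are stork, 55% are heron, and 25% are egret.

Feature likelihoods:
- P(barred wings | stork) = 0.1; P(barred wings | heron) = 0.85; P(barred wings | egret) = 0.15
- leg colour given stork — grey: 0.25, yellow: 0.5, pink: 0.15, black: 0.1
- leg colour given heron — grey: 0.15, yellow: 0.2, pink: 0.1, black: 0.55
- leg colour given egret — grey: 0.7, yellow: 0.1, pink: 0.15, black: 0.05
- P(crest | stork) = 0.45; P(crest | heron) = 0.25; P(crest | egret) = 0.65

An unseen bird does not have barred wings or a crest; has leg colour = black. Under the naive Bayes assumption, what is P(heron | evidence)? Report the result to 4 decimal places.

0.7142

stork: 0.2 × (1−0.1) × 0.1 × (1−0.45) = 0.0099
heron: 0.55 × (1−0.85) × 0.55 × (1−0.25) = 0.03403125
egret: 0.25 × (1−0.15) × 0.05 × (1−0.65) = 0.00371875
P(heron | x) = 0.03403125 / 0.04765 ≈ 0.7142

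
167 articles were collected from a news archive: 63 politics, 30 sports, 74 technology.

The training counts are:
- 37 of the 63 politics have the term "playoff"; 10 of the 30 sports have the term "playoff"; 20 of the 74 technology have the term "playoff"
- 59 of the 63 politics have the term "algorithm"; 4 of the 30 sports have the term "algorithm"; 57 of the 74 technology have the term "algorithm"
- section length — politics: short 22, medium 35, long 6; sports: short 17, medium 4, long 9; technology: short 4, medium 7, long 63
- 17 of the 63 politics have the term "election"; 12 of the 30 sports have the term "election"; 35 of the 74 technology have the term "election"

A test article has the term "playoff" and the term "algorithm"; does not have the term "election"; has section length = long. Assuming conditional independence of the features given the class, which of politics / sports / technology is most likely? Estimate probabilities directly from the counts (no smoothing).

technology

politics: (63/167) × (37/63) × (59/63) × (6/63) × (46/63) ≈ 0.0144286
sports: (30/167) × (10/30) × (4/30) × (9/30) × (18/30) ≈ 0.00143713
technology: (74/167) × (20/74) × (57/74) × (63/74) × (39/74) ≈ 0.0413903
Highest score → technology.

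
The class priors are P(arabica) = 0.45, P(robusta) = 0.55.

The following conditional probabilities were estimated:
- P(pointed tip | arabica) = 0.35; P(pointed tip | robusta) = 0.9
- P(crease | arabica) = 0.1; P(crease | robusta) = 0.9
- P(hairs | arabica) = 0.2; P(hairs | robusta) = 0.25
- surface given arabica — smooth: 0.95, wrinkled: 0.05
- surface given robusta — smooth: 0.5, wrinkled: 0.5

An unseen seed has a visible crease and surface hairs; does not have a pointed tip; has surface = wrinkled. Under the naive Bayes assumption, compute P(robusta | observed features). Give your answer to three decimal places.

arabica: 0.45 × (1−0.35) × 0.1 × 0.2 × 0.05 = 0.0002925
robusta: 0.55 × (1−0.9) × 0.9 × 0.25 × 0.5 = 0.0061875
P(robusta | x) = 0.0061875 / 0.00648 ≈ 0.955

0.955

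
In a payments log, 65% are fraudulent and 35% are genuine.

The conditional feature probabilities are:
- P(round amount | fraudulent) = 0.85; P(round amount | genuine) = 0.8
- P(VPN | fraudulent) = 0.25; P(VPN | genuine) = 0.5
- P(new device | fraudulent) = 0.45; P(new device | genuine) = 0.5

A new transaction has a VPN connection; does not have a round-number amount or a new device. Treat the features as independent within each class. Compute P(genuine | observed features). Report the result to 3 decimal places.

0.566

fraudulent: 0.65 × (1−0.85) × 0.25 × (1−0.45) = 0.01340625
genuine: 0.35 × (1−0.8) × 0.5 × (1−0.5) = 0.0175
P(genuine | x) = 0.0175 / 0.03090625 ≈ 0.566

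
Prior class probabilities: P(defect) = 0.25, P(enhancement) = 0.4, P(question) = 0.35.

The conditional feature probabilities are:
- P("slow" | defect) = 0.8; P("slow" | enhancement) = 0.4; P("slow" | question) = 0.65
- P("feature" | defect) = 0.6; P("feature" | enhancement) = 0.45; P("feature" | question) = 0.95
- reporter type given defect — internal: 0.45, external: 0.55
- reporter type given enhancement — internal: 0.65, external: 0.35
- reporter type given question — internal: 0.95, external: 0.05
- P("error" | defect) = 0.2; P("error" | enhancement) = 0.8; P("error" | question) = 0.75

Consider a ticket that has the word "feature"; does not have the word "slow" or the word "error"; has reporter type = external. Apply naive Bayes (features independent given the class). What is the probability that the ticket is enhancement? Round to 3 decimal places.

defect: 0.25 × (1−0.8) × 0.6 × 0.55 × (1−0.2) = 0.0132
enhancement: 0.4 × (1−0.4) × 0.45 × 0.35 × (1−0.8) = 0.00756
question: 0.35 × (1−0.65) × 0.95 × 0.05 × (1−0.75) = 0.0014546875
P(enhancement | x) = 0.00756 / 0.0222146875 ≈ 0.340

0.340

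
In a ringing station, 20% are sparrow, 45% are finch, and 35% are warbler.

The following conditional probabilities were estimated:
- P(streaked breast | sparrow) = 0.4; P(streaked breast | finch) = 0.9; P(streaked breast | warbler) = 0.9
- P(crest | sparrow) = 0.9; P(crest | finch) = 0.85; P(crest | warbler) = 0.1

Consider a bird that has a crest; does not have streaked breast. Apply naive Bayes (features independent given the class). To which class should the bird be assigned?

sparrow

sparrow: 0.2 × (1−0.4) × 0.9 = 0.108
finch: 0.45 × (1−0.9) × 0.85 = 0.03825
warbler: 0.35 × (1−0.9) × 0.1 = 0.0035
Highest score → sparrow.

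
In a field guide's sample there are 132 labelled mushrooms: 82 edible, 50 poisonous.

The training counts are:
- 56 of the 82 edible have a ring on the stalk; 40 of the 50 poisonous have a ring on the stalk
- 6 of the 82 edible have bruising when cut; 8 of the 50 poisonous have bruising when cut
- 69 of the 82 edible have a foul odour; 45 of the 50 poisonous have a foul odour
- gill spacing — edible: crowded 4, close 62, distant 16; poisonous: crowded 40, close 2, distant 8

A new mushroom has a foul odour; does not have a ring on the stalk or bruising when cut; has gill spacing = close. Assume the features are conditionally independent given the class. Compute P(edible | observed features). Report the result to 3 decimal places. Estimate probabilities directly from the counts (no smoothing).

edible: (82/132) × (26/82) × (76/82) × (69/82) × (62/82) ≈ 0.116148
poisonous: (50/132) × (10/50) × (42/50) × (45/50) × (2/50) ≈ 0.00229091
P(edible | x) = 0.116148 / 0.11843891 ≈ 0.981

0.981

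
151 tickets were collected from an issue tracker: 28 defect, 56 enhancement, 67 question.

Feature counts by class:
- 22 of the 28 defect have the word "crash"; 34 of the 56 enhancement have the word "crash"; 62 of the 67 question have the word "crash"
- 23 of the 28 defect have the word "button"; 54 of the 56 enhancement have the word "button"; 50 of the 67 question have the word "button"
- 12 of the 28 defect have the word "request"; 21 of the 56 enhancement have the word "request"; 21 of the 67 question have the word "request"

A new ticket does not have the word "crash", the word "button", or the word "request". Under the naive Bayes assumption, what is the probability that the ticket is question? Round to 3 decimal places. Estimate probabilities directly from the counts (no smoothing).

defect: (28/151) × (6/28) × (5/28) × (16/28) ≈ 0.0040546
enhancement: (56/151) × (22/56) × (2/56) × (35/56) ≈ 0.00325213
question: (67/151) × (5/67) × (17/67) × (46/67) ≈ 0.00576833
P(question | x) = 0.00576833 / 0.01307506 ≈ 0.441

0.441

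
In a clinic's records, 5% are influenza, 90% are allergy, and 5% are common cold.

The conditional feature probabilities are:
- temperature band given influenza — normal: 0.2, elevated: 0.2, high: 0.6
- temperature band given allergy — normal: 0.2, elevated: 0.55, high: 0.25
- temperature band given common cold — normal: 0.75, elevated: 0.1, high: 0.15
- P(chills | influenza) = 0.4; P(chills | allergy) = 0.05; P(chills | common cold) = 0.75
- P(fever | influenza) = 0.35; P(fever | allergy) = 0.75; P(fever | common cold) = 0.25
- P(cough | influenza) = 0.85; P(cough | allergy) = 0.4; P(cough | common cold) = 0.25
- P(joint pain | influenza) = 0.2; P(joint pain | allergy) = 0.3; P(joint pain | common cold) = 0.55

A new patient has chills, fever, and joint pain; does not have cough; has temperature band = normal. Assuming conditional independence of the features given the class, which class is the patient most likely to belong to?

common cold

influenza: 0.05 × 0.2 × 0.4 × 0.35 × (1−0.85) × 0.2 = 0.000042
allergy: 0.9 × 0.2 × 0.05 × 0.75 × (1−0.4) × 0.3 = 0.001215
common cold: 0.05 × 0.75 × 0.75 × 0.25 × (1−0.25) × 0.55 = 0.002900390625
Highest score → common cold.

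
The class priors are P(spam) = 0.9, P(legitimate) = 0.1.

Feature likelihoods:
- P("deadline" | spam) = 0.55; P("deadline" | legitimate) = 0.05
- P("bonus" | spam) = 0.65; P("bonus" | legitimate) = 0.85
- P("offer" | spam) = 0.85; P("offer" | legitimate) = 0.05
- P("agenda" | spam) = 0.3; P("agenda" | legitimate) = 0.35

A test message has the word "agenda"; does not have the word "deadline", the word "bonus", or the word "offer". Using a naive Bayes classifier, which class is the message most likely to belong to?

spam: 0.9 × (1−0.55) × (1−0.65) × (1−0.85) × 0.3 = 0.00637875
legitimate: 0.1 × (1−0.05) × (1−0.85) × (1−0.05) × 0.35 = 0.004738125
Highest score → spam.

spam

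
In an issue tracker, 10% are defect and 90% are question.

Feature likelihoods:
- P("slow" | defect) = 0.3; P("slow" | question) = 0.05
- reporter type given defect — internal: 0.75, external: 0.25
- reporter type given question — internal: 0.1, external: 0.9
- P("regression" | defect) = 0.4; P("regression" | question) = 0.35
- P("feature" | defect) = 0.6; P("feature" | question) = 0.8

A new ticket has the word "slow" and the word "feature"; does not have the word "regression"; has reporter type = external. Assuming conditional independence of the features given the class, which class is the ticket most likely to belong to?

defect: 0.1 × 0.3 × 0.25 × (1−0.4) × 0.6 = 0.0027
question: 0.9 × 0.05 × 0.9 × (1−0.35) × 0.8 = 0.02106
Highest score → question.

question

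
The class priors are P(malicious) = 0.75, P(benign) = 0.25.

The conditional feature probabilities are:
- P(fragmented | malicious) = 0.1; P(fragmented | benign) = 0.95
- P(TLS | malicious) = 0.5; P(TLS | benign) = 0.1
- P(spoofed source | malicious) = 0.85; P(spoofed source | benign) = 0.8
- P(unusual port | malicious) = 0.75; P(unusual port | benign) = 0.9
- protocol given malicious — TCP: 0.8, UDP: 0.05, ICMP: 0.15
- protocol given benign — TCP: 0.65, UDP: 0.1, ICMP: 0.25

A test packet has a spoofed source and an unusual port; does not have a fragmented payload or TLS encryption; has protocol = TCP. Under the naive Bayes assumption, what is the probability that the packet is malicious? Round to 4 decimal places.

malicious: 0.75 × (1−0.1) × (1−0.5) × 0.85 × 0.75 × 0.8 = 0.172125
benign: 0.25 × (1−0.95) × (1−0.1) × 0.8 × 0.9 × 0.65 = 0.005265
P(malicious | x) = 0.172125 / 0.17739 ≈ 0.9703

0.9703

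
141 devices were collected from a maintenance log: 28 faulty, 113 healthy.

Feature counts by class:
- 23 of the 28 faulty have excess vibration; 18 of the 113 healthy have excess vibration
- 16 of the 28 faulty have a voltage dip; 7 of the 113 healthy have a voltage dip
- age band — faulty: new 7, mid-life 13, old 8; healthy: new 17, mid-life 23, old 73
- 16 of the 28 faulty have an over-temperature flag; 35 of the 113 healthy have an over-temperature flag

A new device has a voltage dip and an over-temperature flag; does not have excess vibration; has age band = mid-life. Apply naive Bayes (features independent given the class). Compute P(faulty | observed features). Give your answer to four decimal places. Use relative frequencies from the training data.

0.6714

faulty: (28/141) × (5/28) × (16/28) × (13/28) × (16/28) ≈ 0.00537601
healthy: (113/141) × (95/113) × (7/113) × (23/113) × (35/113) ≈ 0.00263126
P(faulty | x) = 0.00537601 / 0.00800727 ≈ 0.6714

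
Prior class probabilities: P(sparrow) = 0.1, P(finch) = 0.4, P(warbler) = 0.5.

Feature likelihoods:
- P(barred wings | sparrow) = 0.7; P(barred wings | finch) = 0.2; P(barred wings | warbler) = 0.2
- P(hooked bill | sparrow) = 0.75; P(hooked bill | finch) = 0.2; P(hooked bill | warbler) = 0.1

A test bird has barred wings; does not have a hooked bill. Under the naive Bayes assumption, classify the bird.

warbler

sparrow: 0.1 × 0.7 × (1−0.75) = 0.0175
finch: 0.4 × 0.2 × (1−0.2) = 0.064
warbler: 0.5 × 0.2 × (1−0.1) = 0.09
Highest score → warbler.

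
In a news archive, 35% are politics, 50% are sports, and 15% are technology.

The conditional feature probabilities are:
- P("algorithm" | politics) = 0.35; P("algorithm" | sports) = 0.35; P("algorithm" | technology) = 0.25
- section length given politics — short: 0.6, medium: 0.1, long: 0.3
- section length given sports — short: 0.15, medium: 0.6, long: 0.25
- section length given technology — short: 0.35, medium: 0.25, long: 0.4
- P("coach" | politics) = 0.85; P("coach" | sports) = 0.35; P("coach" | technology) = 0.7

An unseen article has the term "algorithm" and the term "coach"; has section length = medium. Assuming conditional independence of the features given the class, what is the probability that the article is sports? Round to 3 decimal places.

0.684

politics: 0.35 × 0.35 × 0.1 × 0.85 = 0.0104125
sports: 0.5 × 0.35 × 0.6 × 0.35 = 0.03675
technology: 0.15 × 0.25 × 0.25 × 0.7 = 0.0065625
P(sports | x) = 0.03675 / 0.053725 ≈ 0.684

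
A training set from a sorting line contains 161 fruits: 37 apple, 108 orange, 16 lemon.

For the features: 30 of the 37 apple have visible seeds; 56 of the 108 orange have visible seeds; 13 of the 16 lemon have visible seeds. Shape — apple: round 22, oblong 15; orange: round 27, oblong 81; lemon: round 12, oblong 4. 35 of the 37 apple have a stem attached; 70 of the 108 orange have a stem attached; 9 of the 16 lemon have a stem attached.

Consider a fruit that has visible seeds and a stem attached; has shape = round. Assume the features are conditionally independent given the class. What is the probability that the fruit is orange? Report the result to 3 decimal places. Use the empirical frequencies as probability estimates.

apple: (37/161) × (30/37) × (22/37) × (35/37) ≈ 0.104805
orange: (108/161) × (56/108) × (27/108) × (70/108) ≈ 0.0563607
lemon: (16/161) × (13/16) × (12/16) × (9/16) ≈ 0.0340644
P(orange | x) = 0.0563607 / 0.1952301 ≈ 0.289

0.289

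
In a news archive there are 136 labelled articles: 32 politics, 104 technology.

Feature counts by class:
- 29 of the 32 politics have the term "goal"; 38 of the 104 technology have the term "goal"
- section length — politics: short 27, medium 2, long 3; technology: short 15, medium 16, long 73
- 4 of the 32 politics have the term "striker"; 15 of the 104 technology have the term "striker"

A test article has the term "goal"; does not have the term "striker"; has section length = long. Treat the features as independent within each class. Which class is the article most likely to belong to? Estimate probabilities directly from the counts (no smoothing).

technology

politics: (32/136) × (29/32) × (3/32) × (28/32) ≈ 0.017492
technology: (104/136) × (38/104) × (73/104) × (89/104) ≈ 0.167838
Highest score → technology.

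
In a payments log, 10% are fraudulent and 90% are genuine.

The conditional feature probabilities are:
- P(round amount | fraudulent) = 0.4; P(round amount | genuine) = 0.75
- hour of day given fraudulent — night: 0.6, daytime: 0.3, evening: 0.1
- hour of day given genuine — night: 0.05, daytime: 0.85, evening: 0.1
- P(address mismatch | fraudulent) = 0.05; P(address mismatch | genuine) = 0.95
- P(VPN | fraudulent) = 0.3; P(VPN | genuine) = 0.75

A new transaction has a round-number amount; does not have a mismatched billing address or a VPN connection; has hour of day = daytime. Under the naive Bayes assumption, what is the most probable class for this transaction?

fraudulent: 0.1 × 0.4 × 0.3 × (1−0.05) × (1−0.3) = 0.00798
genuine: 0.9 × 0.75 × 0.85 × (1−0.95) × (1−0.75) = 0.007171875
Highest score → fraudulent.

fraudulent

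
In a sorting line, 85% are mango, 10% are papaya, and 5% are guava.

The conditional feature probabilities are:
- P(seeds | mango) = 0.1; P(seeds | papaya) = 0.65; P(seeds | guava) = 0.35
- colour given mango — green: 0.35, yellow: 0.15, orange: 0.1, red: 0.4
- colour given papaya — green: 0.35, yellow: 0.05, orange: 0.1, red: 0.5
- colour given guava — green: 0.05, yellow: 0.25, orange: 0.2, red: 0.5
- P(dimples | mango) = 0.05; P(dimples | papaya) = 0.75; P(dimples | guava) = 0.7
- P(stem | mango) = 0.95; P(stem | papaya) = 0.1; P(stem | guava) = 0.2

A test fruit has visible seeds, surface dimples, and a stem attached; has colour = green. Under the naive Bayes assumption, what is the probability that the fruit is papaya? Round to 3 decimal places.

0.526

mango: 0.85 × 0.1 × 0.35 × 0.05 × 0.95 = 0.001413125
papaya: 0.1 × 0.65 × 0.35 × 0.75 × 0.1 = 0.00170625
guava: 0.05 × 0.35 × 0.05 × 0.7 × 0.2 = 0.0001225
P(papaya | x) = 0.00170625 / 0.003241875 ≈ 0.526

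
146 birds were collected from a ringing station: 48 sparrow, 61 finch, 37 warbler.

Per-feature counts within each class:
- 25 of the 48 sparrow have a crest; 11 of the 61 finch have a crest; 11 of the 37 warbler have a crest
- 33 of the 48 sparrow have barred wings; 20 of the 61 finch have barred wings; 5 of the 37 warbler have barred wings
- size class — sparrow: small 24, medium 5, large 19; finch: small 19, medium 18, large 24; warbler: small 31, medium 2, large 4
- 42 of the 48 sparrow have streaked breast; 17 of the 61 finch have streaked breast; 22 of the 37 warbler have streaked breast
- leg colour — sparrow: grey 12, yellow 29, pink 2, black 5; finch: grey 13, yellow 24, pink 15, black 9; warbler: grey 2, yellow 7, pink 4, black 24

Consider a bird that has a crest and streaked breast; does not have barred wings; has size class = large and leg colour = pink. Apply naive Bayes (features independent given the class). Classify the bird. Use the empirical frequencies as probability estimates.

finch

sparrow: (48/146) × (25/48) × (15/48) × (19/48) × (42/48) × (2/48) ≈ 0.000772229
finch: (61/146) × (11/61) × (41/61) × (24/61) × (17/61) × (15/61) ≈ 0.00136539
warbler: (37/146) × (11/37) × (32/37) × (4/37) × (22/37) × (4/37) ≈ 0.00045282
Highest score → finch.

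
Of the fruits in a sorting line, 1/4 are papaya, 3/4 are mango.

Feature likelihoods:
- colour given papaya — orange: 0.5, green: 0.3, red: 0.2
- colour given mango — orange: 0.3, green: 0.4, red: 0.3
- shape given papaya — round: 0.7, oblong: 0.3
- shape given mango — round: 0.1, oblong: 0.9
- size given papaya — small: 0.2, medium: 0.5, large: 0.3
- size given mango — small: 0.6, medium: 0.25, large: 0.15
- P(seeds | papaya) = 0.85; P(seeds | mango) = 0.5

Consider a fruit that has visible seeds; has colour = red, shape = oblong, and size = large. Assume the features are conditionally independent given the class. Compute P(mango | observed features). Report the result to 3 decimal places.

papaya: 0.25 × 0.2 × 0.3 × 0.3 × 0.85 = 0.003825
mango: 0.75 × 0.3 × 0.9 × 0.15 × 0.5 = 0.0151875
P(mango | x) = 0.0151875 / 0.0190125 ≈ 0.799

0.799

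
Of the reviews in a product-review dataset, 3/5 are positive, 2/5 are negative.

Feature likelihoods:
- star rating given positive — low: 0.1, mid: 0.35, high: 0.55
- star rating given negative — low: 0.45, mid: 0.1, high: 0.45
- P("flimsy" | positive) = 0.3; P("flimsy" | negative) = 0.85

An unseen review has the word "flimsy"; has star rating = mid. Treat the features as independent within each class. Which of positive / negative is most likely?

positive

positive: 0.6 × 0.35 × 0.3 = 0.063
negative: 0.4 × 0.1 × 0.85 = 0.034
Highest score → positive.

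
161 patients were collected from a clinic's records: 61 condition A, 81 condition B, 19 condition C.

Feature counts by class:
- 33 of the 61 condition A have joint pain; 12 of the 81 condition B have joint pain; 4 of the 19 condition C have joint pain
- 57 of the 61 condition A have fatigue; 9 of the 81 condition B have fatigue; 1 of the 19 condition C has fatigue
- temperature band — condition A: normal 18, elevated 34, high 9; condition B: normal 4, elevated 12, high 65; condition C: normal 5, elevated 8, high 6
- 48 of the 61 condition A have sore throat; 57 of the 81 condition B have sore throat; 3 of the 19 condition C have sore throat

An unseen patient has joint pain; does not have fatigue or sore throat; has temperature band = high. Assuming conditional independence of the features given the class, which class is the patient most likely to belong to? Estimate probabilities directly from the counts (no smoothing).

condition A: (61/161) × (33/61) × (4/61) × (9/61) × (13/61) ≈ 0.000422615
condition B: (81/161) × (12/81) × (72/81) × (65/81) × (24/81) ≈ 0.0157528
condition C: (19/161) × (4/19) × (18/19) × (6/19) × (16/19) ≈ 0.00625917
Highest score → condition B.

condition B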